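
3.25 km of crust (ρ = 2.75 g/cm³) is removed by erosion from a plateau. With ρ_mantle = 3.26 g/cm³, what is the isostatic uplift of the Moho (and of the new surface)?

2.74 km

Unloading: uplift u = e ρ_c/ρ_m = 3.25 km × 2.75/3.26 = 2.74 km.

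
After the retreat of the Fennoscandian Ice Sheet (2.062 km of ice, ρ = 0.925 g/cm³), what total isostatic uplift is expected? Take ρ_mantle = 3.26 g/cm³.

0.585 km

Removing the load lets mantle flow back in; uplift u satisfies ρ_ice t = ρ_m u.
u = t ρ_ice/ρ_m = 2.062 km × 0.925/3.26 = 0.585 km.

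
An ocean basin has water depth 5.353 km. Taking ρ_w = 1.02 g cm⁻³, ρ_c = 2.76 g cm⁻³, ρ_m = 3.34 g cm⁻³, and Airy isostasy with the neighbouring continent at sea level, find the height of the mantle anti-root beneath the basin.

For local isostatic compensation: replacing crust with seawater at the top is compensated by replacing crust with mantle at the base: d (ρ_c − ρ_w) = a (ρ_m − ρ_c).
a = d (ρ_c − ρ_w)/(ρ_m − ρ_c) = 5.353 km × 1.74/0.58 = 16.1 km.

16.1 km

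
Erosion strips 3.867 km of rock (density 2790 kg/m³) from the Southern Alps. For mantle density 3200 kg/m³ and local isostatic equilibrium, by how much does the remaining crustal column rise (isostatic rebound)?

3.37 km

Unloading: uplift u = e ρ_c/ρ_m = 3.867 km × 2790/3200 = 3.37 km.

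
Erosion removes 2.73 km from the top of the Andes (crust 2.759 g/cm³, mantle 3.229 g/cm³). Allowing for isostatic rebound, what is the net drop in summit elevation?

Rebound u = e ρ_c/ρ_m = 2.73 km × 2.759/3.229 = 2.333 km.
Net surface drop = e − u = 2.73 km − 2.333 km = e (ρ_m − ρ_c)/ρ_m = 0.397 km.

0.397 km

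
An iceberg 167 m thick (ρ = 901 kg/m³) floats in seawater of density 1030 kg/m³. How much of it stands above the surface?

Floating equilibrium: submerged depth d = t ρ_obj/ρ_fluid = 167 m × 901/1030 = 146.1 m.
Freeboard = t − d = 167 m − 146.1 m = 20.9 m.

20.9 m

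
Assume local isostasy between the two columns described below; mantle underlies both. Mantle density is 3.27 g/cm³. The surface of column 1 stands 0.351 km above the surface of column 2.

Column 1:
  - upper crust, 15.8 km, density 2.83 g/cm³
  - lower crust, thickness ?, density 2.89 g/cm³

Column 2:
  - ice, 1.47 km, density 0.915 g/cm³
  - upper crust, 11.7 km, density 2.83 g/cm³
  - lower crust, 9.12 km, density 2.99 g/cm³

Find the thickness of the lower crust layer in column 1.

14.1 km

Take the compensation level at the base of the deeper column (depth z_c below the surface of column 1) and equate Σ ρ_i t_i down to z_c; mantle fills any gap and the z_c terms cancel.
Column 1: 15.8×2.83 + x×2.89 + (z_c − 15.8 − x)×3.27
Column 2: 0.351×0 + 1.47×0.915 + 11.7×2.83 + 9.12×2.99 + (z_c − 0.351 − 22.29)×3.27
The z_c×3.27 term appears on both sides and cancels. Collect the known terms of each column as K = Σ(ρt)_known − 3.27 × (depth of known layers): K_1 = 44.714 − 3.27×15.8 = −6.952; K_2 = 61.72485 − 3.27×(0.351 + 22.29) = −12.31122.
Balance: K_1 − x×(3.27 − 2.89) = K_2, so x = (K_1 − K_2)/(3.27 − 2.89) = 5.35922/0.38 = 14.1 km.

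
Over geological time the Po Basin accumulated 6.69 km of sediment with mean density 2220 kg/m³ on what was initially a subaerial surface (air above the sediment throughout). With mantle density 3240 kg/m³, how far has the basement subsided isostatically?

4.58 km

Subaerial load: s = t ρ_sed / ρ_m = 6.69 km × 2220/3240 = 4.58 km.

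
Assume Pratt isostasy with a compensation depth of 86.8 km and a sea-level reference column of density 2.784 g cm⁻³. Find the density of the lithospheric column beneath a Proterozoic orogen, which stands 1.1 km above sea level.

2.75 g cm⁻³

Pratt balance: ρ_ref D = ρ (D + h).
ρ = ρ_ref D/(D + h) = 2.784 × 86.8 km/(86.8 km + 1.1 km) = 2.75 g cm⁻³.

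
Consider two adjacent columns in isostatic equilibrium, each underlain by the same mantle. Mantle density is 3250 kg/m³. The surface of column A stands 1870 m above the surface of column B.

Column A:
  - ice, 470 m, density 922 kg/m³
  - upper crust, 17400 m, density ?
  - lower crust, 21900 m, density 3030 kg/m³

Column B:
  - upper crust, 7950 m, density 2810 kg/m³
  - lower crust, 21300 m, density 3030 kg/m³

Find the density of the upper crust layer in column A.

Take the compensation level at the base of the deeper column (depth z_c below the surface of column A) and equate Σ ρ_i t_i down to z_c; mantle fills any gap and the z_c terms cancel.
Column A: 470×922 + 17400×ρ + 21900×3030 + (z_c − 39770)×3250
Column B: 1870×0 + 7950×2810 + 21300×3030 + (z_c − 1870 − 29250)×3250
The z_c×3250 term appears on both sides and cancels. Collect the known terms of each column as K = Σ(ρt)_known − 3250 × (depth of known layers): K_A = 66790340 − 3250×39770 = −62462160; K_B = 86878500 − 3250×(1870 + 29250) = −14261500.
Balance: K_A + 17400×ρ = K_B, so ρ = (K_B − K_A)/17400 = 48200700/17400 = 2770 kg/m³.

2770 kg/m³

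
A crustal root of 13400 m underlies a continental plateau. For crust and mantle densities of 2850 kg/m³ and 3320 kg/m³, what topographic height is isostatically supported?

2210 m

In Airy isostatic equilibrium: ρ_c h = (ρ_m − ρ_c) r.
h = r (ρ_m − ρ_c) / ρ_c = 13400 m × (3320 − 2850) / 2850 = 2210 m.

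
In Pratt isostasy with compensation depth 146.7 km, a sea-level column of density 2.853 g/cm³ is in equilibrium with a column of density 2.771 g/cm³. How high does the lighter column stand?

ρ_ref D = ρ (D + h) → h = D (ρ_ref − ρ)/ρ.
h = 146.7 km × (2.853 − 2.771)/2.771 = 4.34 km.

4.34 km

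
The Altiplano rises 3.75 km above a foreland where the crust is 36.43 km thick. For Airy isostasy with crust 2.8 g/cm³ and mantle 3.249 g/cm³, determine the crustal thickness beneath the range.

63.6 km

Root depth r = h ρ_c / (ρ_m − ρ_c) = 3.75 km × 2.8 / 0.449 = 23.39 km.
Total thickness = T + h + r = 36.43 km + 3.75 km + 23.39 km = 63.6 km.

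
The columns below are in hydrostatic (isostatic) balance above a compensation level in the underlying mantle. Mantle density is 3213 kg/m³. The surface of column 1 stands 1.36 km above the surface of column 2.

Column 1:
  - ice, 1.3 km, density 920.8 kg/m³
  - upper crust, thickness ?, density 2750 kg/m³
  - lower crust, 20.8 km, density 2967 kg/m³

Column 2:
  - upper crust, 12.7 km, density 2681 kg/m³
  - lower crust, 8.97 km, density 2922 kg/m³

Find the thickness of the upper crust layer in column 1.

12.2 km

Take the compensation level at the base of the deeper column (depth z_c below the surface of column 1) and equate Σ ρ_i t_i down to z_c; mantle fills any gap and the z_c terms cancel.
Column 1: 1.3×920.8 + x×2750 + 20.8×2967 + (z_c − 22.1 − x)×3213
Column 2: 1.36×0 + 12.7×2681 + 8.97×2922 + (z_c − 1.36 − 21.67)×3213
The z_c×3213 term appears on both sides and cancels. Collect the known terms of each column as K = Σ(ρt)_known − 3213 × (depth of known layers): K_1 = 62910.64 − 3213×22.1 = −8096.66; K_2 = 60259.04 − 3213×(1.36 + 21.67) = −13736.35.
Balance: K_1 − x×(3213 − 2750) = K_2, so x = (K_1 − K_2)/(3213 − 2750) = 5639.69/463 = 12.2 km.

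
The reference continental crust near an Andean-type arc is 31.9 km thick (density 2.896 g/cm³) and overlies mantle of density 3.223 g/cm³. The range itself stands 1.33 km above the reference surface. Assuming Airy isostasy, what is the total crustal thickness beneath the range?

45 km

Root depth r = h ρ_c / (ρ_m − ρ_c) = 1.33 km × 2.896 / 0.327 = 11.78 km.
Total thickness = T + h + r = 31.9 km + 1.33 km + 11.78 km = 45 km.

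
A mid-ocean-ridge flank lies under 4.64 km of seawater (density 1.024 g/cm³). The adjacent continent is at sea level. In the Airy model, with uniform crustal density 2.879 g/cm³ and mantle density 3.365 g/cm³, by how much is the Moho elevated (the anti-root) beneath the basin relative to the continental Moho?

17.7 km

Isostatic balance requires: replacing crust with seawater at the top is compensated by replacing crust with mantle at the base: d (ρ_c − ρ_w) = a (ρ_m − ρ_c).
a = d (ρ_c − ρ_w)/(ρ_m − ρ_c) = 4.64 km × 1.855/0.486 = 17.7 km.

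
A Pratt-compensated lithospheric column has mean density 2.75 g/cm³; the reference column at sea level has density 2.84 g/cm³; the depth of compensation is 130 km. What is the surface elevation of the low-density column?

ρ_ref D = ρ (D + h) → h = D (ρ_ref − ρ)/ρ.
h = 130 km × (2.84 − 2.75)/2.75 = 4.25 km.

4.25 km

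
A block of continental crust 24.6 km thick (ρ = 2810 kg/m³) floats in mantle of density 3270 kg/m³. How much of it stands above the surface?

3.46 km

Floating equilibrium: submerged depth d = t ρ_obj/ρ_fluid = 24.6 km × 2810/3270 = 21.14 km.
Freeboard = t − d = 24.6 km − 21.14 km = 3.46 km.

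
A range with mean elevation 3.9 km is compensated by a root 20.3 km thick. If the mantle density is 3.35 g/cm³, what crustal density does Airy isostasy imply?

ρ_c h = (ρ_m − ρ_c) r → ρ_c (h + r) = ρ_m r → ρ_c = ρ_m r / (h + r).
ρ_c = 3.35 × 20.3 km / (3.9 km + 20.3 km) = 2.81 g/cm³.

2.81 g/cm³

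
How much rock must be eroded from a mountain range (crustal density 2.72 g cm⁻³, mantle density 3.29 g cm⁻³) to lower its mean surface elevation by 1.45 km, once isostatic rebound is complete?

8.37 km

Net drop Δ = e − u = e − e ρ_c/ρ_m = e (ρ_m − ρ_c)/ρ_m.
e = Δ ρ_m/(ρ_m − ρ_c) = 1.45 km × 3.29/0.57 = 8.37 km.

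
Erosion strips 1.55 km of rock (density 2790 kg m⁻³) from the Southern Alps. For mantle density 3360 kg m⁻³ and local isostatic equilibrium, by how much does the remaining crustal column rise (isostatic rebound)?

Unloading: uplift u = e ρ_c/ρ_m = 1.55 km × 2790/3360 = 1.29 km.

1.29 km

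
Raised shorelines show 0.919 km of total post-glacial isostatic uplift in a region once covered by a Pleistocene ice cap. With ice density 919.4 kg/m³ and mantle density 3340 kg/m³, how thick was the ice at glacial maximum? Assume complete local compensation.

u = t ρ_ice/ρ_m → t = u ρ_m/ρ_ice = 0.919 km × 3340/919.4 = 3.34 km.

3.34 km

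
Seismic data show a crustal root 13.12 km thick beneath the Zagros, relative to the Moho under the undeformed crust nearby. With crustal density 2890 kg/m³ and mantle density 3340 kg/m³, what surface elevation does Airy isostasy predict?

By Archimedes' principle applied to the lithosphere: ρ_c h = (ρ_m − ρ_c) r.
h = r (ρ_m − ρ_c) / ρ_c = 13.12 km × (3340 − 2890) / 2890 = 2.04 km.

2.04 km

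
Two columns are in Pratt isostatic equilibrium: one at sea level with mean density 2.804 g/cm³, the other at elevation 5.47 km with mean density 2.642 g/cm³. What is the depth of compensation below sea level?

89.2 km

ρ_ref D = ρ (D + h) → D (ρ_ref − ρ) = ρ h.
D = ρ h/(ρ_ref − ρ) = 2.642 × 5.47 km/(2.804 − 2.642) = 89.2 km.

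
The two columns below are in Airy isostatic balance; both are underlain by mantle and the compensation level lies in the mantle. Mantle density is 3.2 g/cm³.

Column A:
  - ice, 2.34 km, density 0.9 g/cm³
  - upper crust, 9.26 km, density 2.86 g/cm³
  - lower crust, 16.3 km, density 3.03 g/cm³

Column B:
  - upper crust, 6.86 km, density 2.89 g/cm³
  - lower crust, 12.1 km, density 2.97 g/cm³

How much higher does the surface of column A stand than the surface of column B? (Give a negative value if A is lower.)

For any compensation level in the mantle, the mantle terms cancel and isostasy reduces to e = (Σt_A − Σt_B) − (Σ(ρt)_A − Σ(ρt)_B) / ρ_m.
Σt_A = 27.9 km; Σt_B = 18.96 km; Σ(ρt)_A = 77.9786; Σ(ρt)_B = 55.7624 (in km·g/cm³).
e = (27.9 − 18.96) − (77.9786 − 55.7624) / 3.2 = 2 km.

2 km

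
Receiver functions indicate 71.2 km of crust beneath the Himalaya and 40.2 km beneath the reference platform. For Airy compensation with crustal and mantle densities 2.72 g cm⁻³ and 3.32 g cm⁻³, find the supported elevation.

5.6 km

Excess crust Δ = 71.2 km − 40.2 km = 31 km, split between elevation h and root r with h + r = Δ.
Airy balance ρ_c h = (ρ_m − ρ_c) r gives r = h ρ_c/(ρ_m − ρ_c), so h (1 + ρ_c/(ρ_m − ρ_c)) = Δ, i.e. h = Δ (ρ_m − ρ_c)/ρ_m.
h = 31 km × 0.6/3.32 = 5.6 km.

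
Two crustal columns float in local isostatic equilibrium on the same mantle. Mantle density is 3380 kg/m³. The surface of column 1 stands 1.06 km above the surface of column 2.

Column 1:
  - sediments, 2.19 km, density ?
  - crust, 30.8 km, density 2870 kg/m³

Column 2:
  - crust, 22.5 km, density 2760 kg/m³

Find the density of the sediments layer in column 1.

2550 kg/m³

Take the compensation level at the base of the deeper column (depth z_c below the surface of column 1) and equate Σ ρ_i t_i down to z_c; mantle fills any gap and the z_c terms cancel.
Column 1: 2.19×ρ + 30.8×2870 + (z_c − 32.99)×3380
Column 2: 1.06×0 + 22.5×2760 + (z_c − 1.06 − 22.5)×3380
The z_c×3380 term appears on both sides and cancels. Collect the known terms of each column as K = Σ(ρt)_known − 3380 × (depth of known layers): K_1 = 88396 − 3380×32.99 = −23110.2; K_2 = 62100 − 3380×(1.06 + 22.5) = −17532.8.
Balance: K_1 + 2.19×ρ = K_2, so ρ = (K_2 − K_1)/2.19 = 5577.4/2.19 = 2550 kg/m³.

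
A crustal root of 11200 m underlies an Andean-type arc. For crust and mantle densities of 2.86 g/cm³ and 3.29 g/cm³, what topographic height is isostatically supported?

1680 m

Isostatic balance requires: ρ_c h = (ρ_m − ρ_c) r.
h = r (ρ_m − ρ_c) / ρ_c = 11200 m × (3.29 − 2.86) / 2.86 = 1680 m.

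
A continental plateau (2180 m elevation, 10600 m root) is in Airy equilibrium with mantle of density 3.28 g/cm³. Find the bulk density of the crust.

2.72 g/cm³

ρ_c h = (ρ_m − ρ_c) r → ρ_c (h + r) = ρ_m r → ρ_c = ρ_m r / (h + r).
ρ_c = 3.28 × 10600 m / (2180 m + 10600 m) = 2.72 g/cm³.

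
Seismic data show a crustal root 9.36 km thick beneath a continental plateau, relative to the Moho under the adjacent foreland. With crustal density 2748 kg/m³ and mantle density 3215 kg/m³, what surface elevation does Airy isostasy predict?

1.59 km

For local isostatic compensation: ρ_c h = (ρ_m − ρ_c) r.
h = r (ρ_m − ρ_c) / ρ_c = 9.36 km × (3215 − 2748) / 2748 = 1.59 km.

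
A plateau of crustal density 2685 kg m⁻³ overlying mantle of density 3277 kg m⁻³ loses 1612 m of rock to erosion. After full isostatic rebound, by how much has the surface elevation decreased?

291 m

Rebound u = e ρ_c/ρ_m = 1612 m × 2685/3277 = 1321 m.
Net surface drop = e − u = 1612 m − 1321 m = e (ρ_m − ρ_c)/ρ_m = 291 m.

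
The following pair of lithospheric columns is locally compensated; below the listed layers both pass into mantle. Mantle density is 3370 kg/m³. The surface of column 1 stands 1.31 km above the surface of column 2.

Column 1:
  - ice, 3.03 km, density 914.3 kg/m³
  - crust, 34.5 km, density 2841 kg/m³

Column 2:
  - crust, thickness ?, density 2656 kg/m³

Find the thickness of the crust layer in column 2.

Take the compensation level at the base of the deeper column (depth z_c below the surface of column 1) and equate Σ ρ_i t_i down to z_c; mantle fills any gap and the z_c terms cancel.
Column 1: 3.03×914.3 + 34.5×2841 + (z_c − 37.53)×3370
Column 2: 1.31×0 + x×2656 + (z_c − 1.31 − 0 − x)×3370
The z_c×3370 term appears on both sides and cancels. Collect the known terms of each column as K = Σ(ρt)_known − 3370 × (depth of known layers): K_1 = 100784.829 − 3370×37.53 = −25691.271; K_2 = 0 − 3370×(1.31 + 0) = −4414.7.
Balance: K_1 = K_2 − x×(3370 − 2656), so x = (K_2 − K_1)/(3370 − 2656) = 21276.6/714 = 29.8 km.

29.8 km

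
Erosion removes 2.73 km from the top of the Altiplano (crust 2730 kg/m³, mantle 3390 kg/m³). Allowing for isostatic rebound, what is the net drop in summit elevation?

Rebound u = e ρ_c/ρ_m = 2.73 km × 2730/3390 = 2.198 km.
Net surface drop = e − u = 2.73 km − 2.198 km = e (ρ_m − ρ_c)/ρ_m = 0.532 km.

0.532 km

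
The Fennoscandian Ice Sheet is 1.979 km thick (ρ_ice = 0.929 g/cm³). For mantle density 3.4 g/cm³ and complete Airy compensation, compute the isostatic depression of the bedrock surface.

0.541 km

In Airy isostatic equilibrium: the ice load ρ_ice t is balanced by mantle displaced below, ρ_m s.
s = t ρ_ice / ρ_m = 1.979 km × 0.929/3.4 = 0.541 km.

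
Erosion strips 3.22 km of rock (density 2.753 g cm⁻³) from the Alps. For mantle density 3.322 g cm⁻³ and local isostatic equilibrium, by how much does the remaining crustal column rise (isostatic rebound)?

2.67 km

Unloading: uplift u = e ρ_c/ρ_m = 3.22 km × 2.753/3.322 = 2.67 km.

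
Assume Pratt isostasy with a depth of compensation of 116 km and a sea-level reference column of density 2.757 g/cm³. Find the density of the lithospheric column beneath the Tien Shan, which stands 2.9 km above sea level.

Pratt balance: ρ_ref D = ρ (D + h).
ρ = ρ_ref D/(D + h) = 2.757 × 116 km/(116 km + 2.9 km) = 2.69 g/cm³.

2.69 g/cm³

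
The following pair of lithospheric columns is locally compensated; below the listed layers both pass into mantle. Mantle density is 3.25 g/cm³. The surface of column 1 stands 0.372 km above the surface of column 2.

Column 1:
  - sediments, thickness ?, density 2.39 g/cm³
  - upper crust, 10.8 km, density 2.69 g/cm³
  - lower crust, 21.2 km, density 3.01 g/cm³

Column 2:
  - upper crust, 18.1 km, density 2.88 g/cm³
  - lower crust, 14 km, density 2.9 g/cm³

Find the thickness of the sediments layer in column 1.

Take the compensation level at the base of the deeper column (depth z_c below the surface of column 1) and equate Σ ρ_i t_i down to z_c; mantle fills any gap and the z_c terms cancel.
Column 1: x×2.39 + 10.8×2.69 + 21.2×3.01 + (z_c − 32 − x)×3.25
Column 2: 0.372×0 + 18.1×2.88 + 14×2.9 + (z_c − 0.372 − 32.1)×3.25
The z_c×3.25 term appears on both sides and cancels. Collect the known terms of each column as K = Σ(ρt)_known − 3.25 × (depth of known layers): K_1 = 92.864 − 3.25×32 = −11.136; K_2 = 92.728 − 3.25×(0.372 + 32.1) = −12.806.
Balance: K_1 − x×(3.25 − 2.39) = K_2, so x = (K_1 − K_2)/(3.25 − 2.39) = 1.67/0.86 = 1.94 km.

1.94 km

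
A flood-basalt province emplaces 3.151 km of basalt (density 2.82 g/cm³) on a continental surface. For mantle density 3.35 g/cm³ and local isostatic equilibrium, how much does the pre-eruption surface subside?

2.65 km

Subaerial loading: s = t ρ_load / ρ_m.
s = 3.151 km × 2.82/3.35 = 2.65 km.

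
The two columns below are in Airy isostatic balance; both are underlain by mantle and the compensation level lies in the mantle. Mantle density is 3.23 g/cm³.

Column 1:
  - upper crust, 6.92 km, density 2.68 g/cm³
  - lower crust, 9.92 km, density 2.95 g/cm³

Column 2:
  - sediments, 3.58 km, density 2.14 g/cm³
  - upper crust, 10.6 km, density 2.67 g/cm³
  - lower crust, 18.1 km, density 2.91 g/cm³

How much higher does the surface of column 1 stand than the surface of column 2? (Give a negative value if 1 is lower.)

−2.8 km

For any compensation level in the mantle, the mantle terms cancel and isostasy reduces to e = (Σt_1 − Σt_2) − (Σ(ρt)_1 − Σ(ρt)_2) / ρ_m.
Σt_1 = 16.84 km; Σt_2 = 32.28 km; Σ(ρt)_1 = 47.8096; Σ(ρt)_2 = 88.6342 (in km·g/cm³).
e = (16.84 − 32.28) − (47.8096 − 88.6342) / 3.23 = −2.8 km.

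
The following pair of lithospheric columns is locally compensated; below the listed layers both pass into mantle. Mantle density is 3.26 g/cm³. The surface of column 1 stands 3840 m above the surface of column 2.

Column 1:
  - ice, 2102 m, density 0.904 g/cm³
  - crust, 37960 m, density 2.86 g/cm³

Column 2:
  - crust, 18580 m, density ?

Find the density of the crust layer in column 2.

Take the compensation level at the base of the deeper column (depth z_c below the surface of column 1) and equate Σ ρ_i t_i down to z_c; mantle fills any gap and the z_c terms cancel.
Column 1: 2102×0.904 + 37960×2.86 + (z_c − 40062)×3.26
Column 2: 3840×0 + 18580×ρ + (z_c − 3840 − 18580)×3.26
The z_c×3.26 term appears on both sides and cancels. Collect the known terms of each column as K = Σ(ρt)_known − 3.26 × (depth of known layers): K_1 = 110465.808 − 3.26×40062 = −20136.312; K_2 = 0 − 3.26×(3840 + 18580) = −73089.2.
Balance: K_1 = K_2 + 18580×ρ, so ρ = (K_1 − K_2)/18580 = 52952.9/18580 = 2.85 g/cm³.

2.85 g/cm³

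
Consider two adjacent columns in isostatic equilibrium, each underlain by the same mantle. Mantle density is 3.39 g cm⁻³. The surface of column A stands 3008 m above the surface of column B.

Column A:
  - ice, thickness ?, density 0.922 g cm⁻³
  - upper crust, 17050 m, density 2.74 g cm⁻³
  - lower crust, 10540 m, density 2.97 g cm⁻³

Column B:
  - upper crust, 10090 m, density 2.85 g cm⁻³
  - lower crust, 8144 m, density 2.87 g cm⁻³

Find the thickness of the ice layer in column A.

1770 m

Take the compensation level at the base of the deeper column (depth z_c below the surface of column A) and equate Σ ρ_i t_i down to z_c; mantle fills any gap and the z_c terms cancel.
Column A: x×0.922 + 17050×2.74 + 10540×2.97 + (z_c − 27590 − x)×3.39
Column B: 3008×0 + 10090×2.85 + 8144×2.87 + (z_c − 3008 − 18234)×3.39
The z_c×3.39 term appears on both sides and cancels. Collect the known terms of each column as K = Σ(ρt)_known − 3.39 × (depth of known layers): K_A = 78020.8 − 3.39×27590 = −15509.3; K_B = 52129.78 − 3.39×(3008 + 18234) = −19880.6.
Balance: K_A − x×(3.39 − 0.922) = K_B, so x = (K_A − K_B)/(3.39 − 0.922) = 4371.3/2.468 = 1770 m.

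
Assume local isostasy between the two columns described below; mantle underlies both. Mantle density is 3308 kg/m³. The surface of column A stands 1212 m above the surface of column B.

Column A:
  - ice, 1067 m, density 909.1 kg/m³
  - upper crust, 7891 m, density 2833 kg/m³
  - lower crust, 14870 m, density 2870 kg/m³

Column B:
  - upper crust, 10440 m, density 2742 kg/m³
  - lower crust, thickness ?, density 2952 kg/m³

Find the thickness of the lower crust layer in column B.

8150 m

Take the compensation level at the base of the deeper column (depth z_c below the surface of column A) and equate Σ ρ_i t_i down to z_c; mantle fills any gap and the z_c terms cancel.
Column A: 1067×909.1 + 7891×2833 + 14870×2870 + (z_c − 23828)×3308
Column B: 1212×0 + 10440×2742 + x×2952 + (z_c − 1212 − 10440 − x)×3308
The z_c×3308 term appears on both sides and cancels. Collect the known terms of each column as K = Σ(ρt)_known − 3308 × (depth of known layers): K_A = 66002112.7 − 3308×23828 = −12820911.3; K_B = 28626480 − 3308×(1212 + 10440) = −9918336.
Balance: K_A = K_B − x×(3308 − 2952), so x = (K_B − K_A)/(3308 − 2952) = 2902580/356 = 8150 m.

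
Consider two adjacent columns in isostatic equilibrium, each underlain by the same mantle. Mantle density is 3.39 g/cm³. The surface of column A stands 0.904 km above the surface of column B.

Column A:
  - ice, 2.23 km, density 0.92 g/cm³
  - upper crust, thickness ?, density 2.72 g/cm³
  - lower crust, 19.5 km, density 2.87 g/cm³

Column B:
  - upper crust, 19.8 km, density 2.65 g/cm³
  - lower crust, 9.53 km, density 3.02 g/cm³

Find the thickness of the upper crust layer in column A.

8.35 km

Take the compensation level at the base of the deeper column (depth z_c below the surface of column A) and equate Σ ρ_i t_i down to z_c; mantle fills any gap and the z_c terms cancel.
Column A: 2.23×0.92 + x×2.72 + 19.5×2.87 + (z_c − 21.73 − x)×3.39
Column B: 0.904×0 + 19.8×2.65 + 9.53×3.02 + (z_c − 0.904 − 29.33)×3.39
The z_c×3.39 term appears on both sides and cancels. Collect the known terms of each column as K = Σ(ρt)_known − 3.39 × (depth of known layers): K_A = 58.0166 − 3.39×21.73 = −15.6481; K_B = 81.2506 − 3.39×(0.904 + 29.33) = −21.24266.
Balance: K_A − x×(3.39 − 2.72) = K_B, so x = (K_A − K_B)/(3.39 − 2.72) = 5.59456/0.67 = 8.35 km.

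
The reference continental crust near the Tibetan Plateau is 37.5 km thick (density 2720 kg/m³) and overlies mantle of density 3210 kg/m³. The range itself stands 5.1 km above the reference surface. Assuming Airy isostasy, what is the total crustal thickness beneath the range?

Root depth r = h ρ_c / (ρ_m − ρ_c) = 5.1 km × 2720 / 490 = 28.31 km.
Total thickness = T + h + r = 37.5 km + 5.1 km + 28.31 km = 70.9 km.

70.9 km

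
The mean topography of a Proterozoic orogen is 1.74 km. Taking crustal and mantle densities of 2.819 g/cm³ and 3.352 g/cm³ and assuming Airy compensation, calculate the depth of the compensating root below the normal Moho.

9.2 km

In Airy isostatic equilibrium: the weight of the topography is balanced by the buoyancy of the root, ρ_c h = (ρ_m − ρ_c) r.
r = h · ρ_c / (ρ_m − ρ_c) = 1.74 km × 2.819 / (3.352 − 2.819) = 9.2 km.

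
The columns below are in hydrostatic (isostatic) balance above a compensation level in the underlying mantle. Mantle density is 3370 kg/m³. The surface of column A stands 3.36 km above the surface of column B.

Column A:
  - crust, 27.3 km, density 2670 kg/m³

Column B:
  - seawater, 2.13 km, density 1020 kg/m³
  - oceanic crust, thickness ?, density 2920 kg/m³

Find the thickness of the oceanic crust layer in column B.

6.18 km

Take the compensation level at the base of the deeper column (depth z_c below the surface of column A) and equate Σ ρ_i t_i down to z_c; mantle fills any gap and the z_c terms cancel.
Column A: 27.3×2670 + (z_c − 27.3)×3370
Column B: 3.36×0 + 2.13×1020 + x×2920 + (z_c − 3.36 − 2.13 − x)×3370
The z_c×3370 term appears on both sides and cancels. Collect the known terms of each column as K = Σ(ρt)_known − 3370 × (depth of known layers): K_A = 72891 − 3370×27.3 = −19110; K_B = 2172.6 − 3370×(3.36 + 2.13) = −16328.7.
Balance: K_A = K_B − x×(3370 − 2920), so x = (K_B − K_A)/(3370 − 2920) = 2781.3/450 = 6.18 km.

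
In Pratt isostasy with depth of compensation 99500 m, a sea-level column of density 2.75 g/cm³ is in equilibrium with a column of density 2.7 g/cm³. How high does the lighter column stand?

1840 m

ρ_ref D = ρ (D + h) → h = D (ρ_ref − ρ)/ρ.
h = 99500 m × (2.75 − 2.7)/2.7 = 1840 m.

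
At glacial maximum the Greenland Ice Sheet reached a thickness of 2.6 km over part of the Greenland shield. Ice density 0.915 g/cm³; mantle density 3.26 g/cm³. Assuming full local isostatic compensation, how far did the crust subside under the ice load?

In Airy isostatic equilibrium: the ice load ρ_ice t is balanced by mantle displaced below, ρ_m s.
s = t ρ_ice / ρ_m = 2.6 km × 0.915/3.26 = 0.73 km.

0.73 km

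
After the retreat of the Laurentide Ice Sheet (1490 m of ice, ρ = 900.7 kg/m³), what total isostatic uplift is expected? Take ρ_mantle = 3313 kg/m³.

Removing the load lets mantle flow back in; uplift u satisfies ρ_ice t = ρ_m u.
u = t ρ_ice/ρ_m = 1490 m × 900.7/3313 = 405 m.

405 m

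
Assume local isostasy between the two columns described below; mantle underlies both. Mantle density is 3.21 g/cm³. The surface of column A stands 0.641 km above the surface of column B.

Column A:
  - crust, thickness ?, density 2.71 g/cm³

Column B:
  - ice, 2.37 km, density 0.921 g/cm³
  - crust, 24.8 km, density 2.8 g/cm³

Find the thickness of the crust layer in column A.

Take the compensation level at the base of the deeper column (depth z_c below the surface of column A) and equate Σ ρ_i t_i down to z_c; mantle fills any gap and the z_c terms cancel.
Column A: x×2.71 + (z_c − 0 − x)×3.21
Column B: 0.641×0 + 2.37×0.921 + 24.8×2.8 + (z_c − 0.641 − 27.17)×3.21
The z_c×3.21 term appears on both sides and cancels. Collect the known terms of each column as K = Σ(ρt)_known − 3.21 × (depth of known layers): K_A = 0 − 3.21×0 = 0; K_B = 71.62277 − 3.21×(0.641 + 27.17) = −17.65054.
Balance: K_A − x×(3.21 − 2.71) = K_B, so x = (K_A − K_B)/(3.21 − 2.71) = 17.6505/0.5 = 35.3 km.

35.3 km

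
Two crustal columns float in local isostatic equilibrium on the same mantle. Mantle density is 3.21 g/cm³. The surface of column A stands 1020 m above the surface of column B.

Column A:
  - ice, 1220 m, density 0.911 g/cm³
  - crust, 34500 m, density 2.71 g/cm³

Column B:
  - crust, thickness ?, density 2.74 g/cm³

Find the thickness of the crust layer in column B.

Take the compensation level at the base of the deeper column (depth z_c below the surface of column A) and equate Σ ρ_i t_i down to z_c; mantle fills any gap and the z_c terms cancel.
Column A: 1220×0.911 + 34500×2.71 + (z_c − 35720)×3.21
Column B: 1020×0 + x×2.74 + (z_c − 1020 − 0 − x)×3.21
The z_c×3.21 term appears on both sides and cancels. Collect the known terms of each column as K = Σ(ρt)_known − 3.21 × (depth of known layers): K_A = 94606.42 − 3.21×35720 = −20054.78; K_B = 0 − 3.21×(1020 + 0) = −3274.2.
Balance: K_A = K_B − x×(3.21 − 2.74), so x = (K_B − K_A)/(3.21 − 2.74) = 16780.6/0.47 = 35700 m.

35700 m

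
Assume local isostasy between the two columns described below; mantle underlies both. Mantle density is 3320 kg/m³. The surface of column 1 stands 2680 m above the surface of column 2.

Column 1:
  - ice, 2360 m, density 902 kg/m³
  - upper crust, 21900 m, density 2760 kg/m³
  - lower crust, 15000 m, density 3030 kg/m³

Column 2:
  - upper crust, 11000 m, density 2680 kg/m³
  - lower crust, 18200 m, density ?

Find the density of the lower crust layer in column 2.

Take the compensation level at the base of the deeper column (depth z_c below the surface of column 1) and equate Σ ρ_i t_i down to z_c; mantle fills any gap and the z_c terms cancel.
Column 1: 2360×902 + 21900×2760 + 15000×3030 + (z_c − 39260)×3320
Column 2: 2680×0 + 11000×2680 + 18200×ρ + (z_c − 2680 − 29200)×3320
The z_c×3320 term appears on both sides and cancels. Collect the known terms of each column as K = Σ(ρt)_known − 3320 × (depth of known layers): K_1 = 108022720 − 3320×39260 = −22320480; K_2 = 29480000 − 3320×(2680 + 29200) = −76361600.
Balance: K_1 = K_2 + 18200×ρ, so ρ = (K_1 − K_2)/18200 = 54041100/18200 = 2970 kg/m³.

2970 kg/m³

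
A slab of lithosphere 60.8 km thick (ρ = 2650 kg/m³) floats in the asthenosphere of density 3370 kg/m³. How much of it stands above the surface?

13 km

Floating equilibrium: submerged depth d = t ρ_obj/ρ_fluid = 60.8 km × 2650/3370 = 47.81 km.
Freeboard = t − d = 60.8 km − 47.81 km = 13 km.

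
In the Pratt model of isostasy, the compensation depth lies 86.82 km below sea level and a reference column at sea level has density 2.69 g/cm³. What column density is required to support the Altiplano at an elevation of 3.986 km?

Pratt balance: ρ_ref D = ρ (D + h).
ρ = ρ_ref D/(D + h) = 2.69 × 86.82 km/(86.82 km + 3.986 km) = 2.57 g/cm³.

2.57 g/cm³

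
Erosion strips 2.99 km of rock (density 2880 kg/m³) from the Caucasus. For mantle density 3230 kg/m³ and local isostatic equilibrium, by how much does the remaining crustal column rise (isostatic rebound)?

2.67 km

Unloading: uplift u = e ρ_c/ρ_m = 2.99 km × 2880/3230 = 2.67 km.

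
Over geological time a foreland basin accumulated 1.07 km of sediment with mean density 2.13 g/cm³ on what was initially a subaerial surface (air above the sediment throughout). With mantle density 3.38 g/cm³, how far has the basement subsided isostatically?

Subaerial load: s = t ρ_sed / ρ_m = 1.07 km × 2.13/3.38 = 0.674 km.

0.674 km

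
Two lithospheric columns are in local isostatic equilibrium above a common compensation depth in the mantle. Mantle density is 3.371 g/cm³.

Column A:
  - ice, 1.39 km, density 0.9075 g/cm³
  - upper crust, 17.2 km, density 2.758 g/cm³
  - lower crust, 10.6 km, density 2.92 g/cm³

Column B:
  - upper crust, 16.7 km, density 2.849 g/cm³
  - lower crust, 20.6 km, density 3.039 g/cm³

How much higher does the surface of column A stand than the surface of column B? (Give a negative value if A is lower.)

For any compensation level in the mantle, the mantle terms cancel and isostasy reduces to e = (Σt_A − Σt_B) − (Σ(ρt)_A − Σ(ρt)_B) / ρ_m.
Σt_A = 29.19 km; Σt_B = 37.3 km; Σ(ρt)_A = 79.651025; Σ(ρt)_B = 110.1817 (in km·g/cm³).
e = (29.19 − 37.3) − (79.651025 − 110.1817) / 3.371 = 0.947 km.

0.947 km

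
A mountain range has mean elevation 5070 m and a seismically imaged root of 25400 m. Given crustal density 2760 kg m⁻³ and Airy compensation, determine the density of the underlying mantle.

3310 kg m⁻³

Airy balance: ρ_c h = (ρ_m − ρ_c) r → ρ_m = ρ_c (1 + h/r).
ρ_m = 2760 × (1 + 5070 m/25400 m) = 3310 kg m⁻³.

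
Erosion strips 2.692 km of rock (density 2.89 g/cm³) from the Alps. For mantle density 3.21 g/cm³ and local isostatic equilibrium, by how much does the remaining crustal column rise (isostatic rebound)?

Unloading: uplift u = e ρ_c/ρ_m = 2.692 km × 2.89/3.21 = 2.42 km.

2.42 km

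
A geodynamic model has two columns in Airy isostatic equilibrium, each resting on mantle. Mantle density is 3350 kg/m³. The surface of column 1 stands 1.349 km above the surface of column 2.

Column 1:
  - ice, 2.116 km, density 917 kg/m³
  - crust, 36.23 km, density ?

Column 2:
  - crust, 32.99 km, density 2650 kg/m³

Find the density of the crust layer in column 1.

2730 kg/m³

Take the compensation level at the base of the deeper column (depth z_c below the surface of column 1) and equate Σ ρ_i t_i down to z_c; mantle fills any gap and the z_c terms cancel.
Column 1: 2.116×917 + 36.23×ρ + (z_c − 38.346)×3350
Column 2: 1.349×0 + 32.99×2650 + (z_c − 1.349 − 32.99)×3350
The z_c×3350 term appears on both sides and cancels. Collect the known terms of each column as K = Σ(ρt)_known − 3350 × (depth of known layers): K_1 = 1940.372 − 3350×38.346 = −126518.728; K_2 = 87423.5 − 3350×(1.349 + 32.99) = −27612.15.
Balance: K_1 + 36.23×ρ = K_2, so ρ = (K_2 − K_1)/36.23 = 98906.6/36.23 = 2730 kg/m³.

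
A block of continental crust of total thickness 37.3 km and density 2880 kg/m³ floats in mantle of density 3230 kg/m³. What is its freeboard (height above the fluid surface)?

Floating equilibrium: submerged depth d = t ρ_obj/ρ_fluid = 37.3 km × 2880/3230 = 33.26 km.
Freeboard = t − d = 37.3 km − 33.26 km = 4.04 km.

4.04 km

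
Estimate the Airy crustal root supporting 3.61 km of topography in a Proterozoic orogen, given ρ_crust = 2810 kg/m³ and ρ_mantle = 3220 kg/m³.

By Archimedes' principle applied to the lithosphere: the weight of the topography is balanced by the buoyancy of the root, ρ_c h = (ρ_m − ρ_c) r.
r = h · ρ_c / (ρ_m − ρ_c) = 3.61 km × 2810 / (3220 − 2810) = 24.7 km.

24.7 km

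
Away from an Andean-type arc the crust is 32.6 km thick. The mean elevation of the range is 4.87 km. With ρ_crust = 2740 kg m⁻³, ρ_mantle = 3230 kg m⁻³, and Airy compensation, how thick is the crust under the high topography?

Root depth r = h ρ_c / (ρ_m − ρ_c) = 4.87 km × 2740 / 490 = 27.23 km.
Total thickness = T + h + r = 32.6 km + 4.87 km + 27.23 km = 64.7 km.

64.7 km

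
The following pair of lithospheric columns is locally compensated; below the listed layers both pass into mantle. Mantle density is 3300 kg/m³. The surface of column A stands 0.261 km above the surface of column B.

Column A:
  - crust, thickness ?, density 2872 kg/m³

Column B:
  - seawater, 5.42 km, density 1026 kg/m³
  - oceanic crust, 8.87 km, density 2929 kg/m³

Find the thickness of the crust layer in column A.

Take the compensation level at the base of the deeper column (depth z_c below the surface of column A) and equate Σ ρ_i t_i down to z_c; mantle fills any gap and the z_c terms cancel.
Column A: x×2872 + (z_c − 0 − x)×3300
Column B: 0.261×0 + 5.42×1026 + 8.87×2929 + (z_c − 0.261 − 14.29)×3300
The z_c×3300 term appears on both sides and cancels. Collect the known terms of each column as K = Σ(ρt)_known − 3300 × (depth of known layers): K_A = 0 − 3300×0 = 0; K_B = 31541.15 − 3300×(0.261 + 14.29) = −16477.15.
Balance: K_A − x×(3300 − 2872) = K_B, so x = (K_A − K_B)/(3300 − 2872) = 16477.2/428 = 38.5 km.

38.5 km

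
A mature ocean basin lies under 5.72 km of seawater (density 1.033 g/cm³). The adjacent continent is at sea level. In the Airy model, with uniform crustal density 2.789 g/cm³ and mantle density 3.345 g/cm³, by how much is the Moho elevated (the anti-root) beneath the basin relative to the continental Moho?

18.1 km

By Archimedes' principle applied to the lithosphere: replacing crust with seawater at the top is compensated by replacing crust with mantle at the base: d (ρ_c − ρ_w) = a (ρ_m − ρ_c).
a = d (ρ_c − ρ_w)/(ρ_m − ρ_c) = 5.72 km × 1.756/0.556 = 18.1 km.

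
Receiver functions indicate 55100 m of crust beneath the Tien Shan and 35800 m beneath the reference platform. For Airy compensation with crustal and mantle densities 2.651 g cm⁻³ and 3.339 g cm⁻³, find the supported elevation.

Excess crust Δ = 55100 m − 35800 m = 19300 m, split between elevation h and root r with h + r = Δ.
Airy balance ρ_c h = (ρ_m − ρ_c) r gives r = h ρ_c/(ρ_m − ρ_c), so h (1 + ρ_c/(ρ_m − ρ_c)) = Δ, i.e. h = Δ (ρ_m − ρ_c)/ρ_m.
h = 19300 m × 0.688/3.339 = 3980 m.

3980 m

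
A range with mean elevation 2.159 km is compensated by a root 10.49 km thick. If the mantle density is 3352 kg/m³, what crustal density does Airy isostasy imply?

ρ_c h = (ρ_m − ρ_c) r → ρ_c (h + r) = ρ_m r → ρ_c = ρ_m r / (h + r).
ρ_c = 3352 × 10.49 km / (2.159 km + 10.49 km) = 2780 kg/m³.

2780 kg/m³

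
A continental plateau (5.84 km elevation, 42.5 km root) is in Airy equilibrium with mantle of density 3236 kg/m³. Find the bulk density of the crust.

ρ_c h = (ρ_m − ρ_c) r → ρ_c (h + r) = ρ_m r → ρ_c = ρ_m r / (h + r).
ρ_c = 3236 × 42.5 km / (5.84 km + 42.5 km) = 2850 kg/m³.

2850 kg/m³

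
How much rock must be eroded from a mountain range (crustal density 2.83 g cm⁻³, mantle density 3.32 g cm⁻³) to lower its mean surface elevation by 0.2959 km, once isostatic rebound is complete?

2 km

Net drop Δ = e − u = e − e ρ_c/ρ_m = e (ρ_m − ρ_c)/ρ_m.
e = Δ ρ_m/(ρ_m − ρ_c) = 0.2959 km × 3.32/0.49 = 2 km.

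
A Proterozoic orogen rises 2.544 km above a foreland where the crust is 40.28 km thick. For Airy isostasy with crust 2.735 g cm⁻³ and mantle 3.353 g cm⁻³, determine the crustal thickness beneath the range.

Root depth r = h ρ_c / (ρ_m − ρ_c) = 2.544 km × 2.735 / 0.618 = 11.26 km.
Total thickness = T + h + r = 40.28 km + 2.544 km + 11.26 km = 54.1 km.

54.1 km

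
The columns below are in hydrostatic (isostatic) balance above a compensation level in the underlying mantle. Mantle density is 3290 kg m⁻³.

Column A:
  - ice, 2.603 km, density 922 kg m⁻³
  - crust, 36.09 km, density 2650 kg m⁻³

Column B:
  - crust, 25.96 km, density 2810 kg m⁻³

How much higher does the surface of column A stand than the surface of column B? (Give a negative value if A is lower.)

For any compensation level in the mantle, the mantle terms cancel and isostasy reduces to e = (Σt_A − Σt_B) − (Σ(ρt)_A − Σ(ρt)_B) / ρ_m.
Σt_A = 38.693 km; Σt_B = 25.96 km; Σ(ρt)_A = 98038.466; Σ(ρt)_B = 72947.6 (in km·kg m⁻³).
e = (38.693 − 25.96) − (98038.466 − 72947.6) / 3290 = 5.11 km.

5.11 km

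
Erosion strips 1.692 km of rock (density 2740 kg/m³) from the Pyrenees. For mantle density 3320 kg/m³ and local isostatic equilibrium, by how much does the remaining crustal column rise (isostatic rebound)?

Unloading: uplift u = e ρ_c/ρ_m = 1.692 km × 2740/3320 = 1.4 km.

1.4 km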